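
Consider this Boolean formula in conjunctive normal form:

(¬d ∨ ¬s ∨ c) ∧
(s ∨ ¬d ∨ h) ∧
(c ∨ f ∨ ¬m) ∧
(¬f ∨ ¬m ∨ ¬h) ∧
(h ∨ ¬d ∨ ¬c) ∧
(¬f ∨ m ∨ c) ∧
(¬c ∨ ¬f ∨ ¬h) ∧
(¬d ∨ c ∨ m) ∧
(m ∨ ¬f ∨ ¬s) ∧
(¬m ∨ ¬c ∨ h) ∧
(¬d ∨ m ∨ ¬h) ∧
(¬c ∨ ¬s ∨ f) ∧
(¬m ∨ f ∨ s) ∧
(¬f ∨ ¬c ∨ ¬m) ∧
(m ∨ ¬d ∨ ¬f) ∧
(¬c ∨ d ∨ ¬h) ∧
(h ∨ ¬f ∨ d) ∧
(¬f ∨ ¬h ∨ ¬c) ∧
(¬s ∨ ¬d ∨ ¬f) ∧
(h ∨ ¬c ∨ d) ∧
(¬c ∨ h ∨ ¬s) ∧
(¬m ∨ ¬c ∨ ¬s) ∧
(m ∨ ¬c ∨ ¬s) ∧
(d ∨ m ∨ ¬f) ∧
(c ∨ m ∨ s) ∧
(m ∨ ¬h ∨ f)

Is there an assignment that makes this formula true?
Yes

Yes, the formula is satisfiable.

One satisfying assignment is: c=False, h=False, d=False, s=True, f=False, m=False

Verification: With this assignment, all 26 clauses evaluate to true.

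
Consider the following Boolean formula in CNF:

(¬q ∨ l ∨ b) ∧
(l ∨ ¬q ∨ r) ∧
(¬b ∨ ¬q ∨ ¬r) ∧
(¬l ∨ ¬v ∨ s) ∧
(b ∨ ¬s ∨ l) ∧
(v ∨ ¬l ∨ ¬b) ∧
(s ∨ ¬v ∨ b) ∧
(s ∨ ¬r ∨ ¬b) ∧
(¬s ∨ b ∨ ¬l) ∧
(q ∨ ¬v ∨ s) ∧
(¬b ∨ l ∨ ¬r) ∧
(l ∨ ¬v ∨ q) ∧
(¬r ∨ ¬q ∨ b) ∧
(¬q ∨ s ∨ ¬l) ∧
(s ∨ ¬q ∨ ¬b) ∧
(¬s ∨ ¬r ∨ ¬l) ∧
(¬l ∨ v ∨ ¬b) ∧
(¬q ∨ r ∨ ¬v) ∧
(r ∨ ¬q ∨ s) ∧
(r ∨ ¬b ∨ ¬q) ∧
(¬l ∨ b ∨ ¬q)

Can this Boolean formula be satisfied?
Yes

Yes, the formula is satisfiable.

One satisfying assignment is: r=False, v=False, s=False, q=False, l=False, b=False

Verification: With this assignment, all 21 clauses evaluate to true.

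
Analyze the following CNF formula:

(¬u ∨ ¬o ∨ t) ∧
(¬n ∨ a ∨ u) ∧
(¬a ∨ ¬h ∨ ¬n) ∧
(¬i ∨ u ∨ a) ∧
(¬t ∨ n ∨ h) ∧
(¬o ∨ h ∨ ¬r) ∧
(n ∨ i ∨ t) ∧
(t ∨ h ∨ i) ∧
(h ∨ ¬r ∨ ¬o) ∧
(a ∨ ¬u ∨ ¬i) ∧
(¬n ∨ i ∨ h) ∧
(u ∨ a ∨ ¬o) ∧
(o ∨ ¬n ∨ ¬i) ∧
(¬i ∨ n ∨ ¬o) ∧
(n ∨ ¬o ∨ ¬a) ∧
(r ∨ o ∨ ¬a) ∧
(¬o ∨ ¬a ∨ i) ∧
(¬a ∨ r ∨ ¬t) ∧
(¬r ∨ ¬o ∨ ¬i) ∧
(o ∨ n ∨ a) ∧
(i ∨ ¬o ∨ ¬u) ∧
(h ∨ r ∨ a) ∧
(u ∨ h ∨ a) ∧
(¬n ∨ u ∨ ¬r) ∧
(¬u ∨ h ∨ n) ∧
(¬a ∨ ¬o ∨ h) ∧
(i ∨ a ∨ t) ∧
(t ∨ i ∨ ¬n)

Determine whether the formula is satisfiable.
Yes

Yes, the formula is satisfiable.

One satisfying assignment is: r=True, n=False, o=False, a=True, h=False, i=True, u=False, t=False

Verification: With this assignment, all 28 clauses evaluate to true.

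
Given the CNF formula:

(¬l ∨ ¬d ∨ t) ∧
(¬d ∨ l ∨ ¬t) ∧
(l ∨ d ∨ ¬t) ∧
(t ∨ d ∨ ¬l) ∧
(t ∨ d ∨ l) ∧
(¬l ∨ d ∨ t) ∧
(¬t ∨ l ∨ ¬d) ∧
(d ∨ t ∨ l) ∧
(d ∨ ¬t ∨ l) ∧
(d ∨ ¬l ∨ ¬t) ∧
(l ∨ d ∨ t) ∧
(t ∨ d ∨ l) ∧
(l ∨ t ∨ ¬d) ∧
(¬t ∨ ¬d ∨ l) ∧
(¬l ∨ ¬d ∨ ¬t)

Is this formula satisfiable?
No

No, the formula is not satisfiable.

No assignment of truth values to the variables can make all 15 clauses true simultaneously.

The formula is UNSAT (unsatisfiable).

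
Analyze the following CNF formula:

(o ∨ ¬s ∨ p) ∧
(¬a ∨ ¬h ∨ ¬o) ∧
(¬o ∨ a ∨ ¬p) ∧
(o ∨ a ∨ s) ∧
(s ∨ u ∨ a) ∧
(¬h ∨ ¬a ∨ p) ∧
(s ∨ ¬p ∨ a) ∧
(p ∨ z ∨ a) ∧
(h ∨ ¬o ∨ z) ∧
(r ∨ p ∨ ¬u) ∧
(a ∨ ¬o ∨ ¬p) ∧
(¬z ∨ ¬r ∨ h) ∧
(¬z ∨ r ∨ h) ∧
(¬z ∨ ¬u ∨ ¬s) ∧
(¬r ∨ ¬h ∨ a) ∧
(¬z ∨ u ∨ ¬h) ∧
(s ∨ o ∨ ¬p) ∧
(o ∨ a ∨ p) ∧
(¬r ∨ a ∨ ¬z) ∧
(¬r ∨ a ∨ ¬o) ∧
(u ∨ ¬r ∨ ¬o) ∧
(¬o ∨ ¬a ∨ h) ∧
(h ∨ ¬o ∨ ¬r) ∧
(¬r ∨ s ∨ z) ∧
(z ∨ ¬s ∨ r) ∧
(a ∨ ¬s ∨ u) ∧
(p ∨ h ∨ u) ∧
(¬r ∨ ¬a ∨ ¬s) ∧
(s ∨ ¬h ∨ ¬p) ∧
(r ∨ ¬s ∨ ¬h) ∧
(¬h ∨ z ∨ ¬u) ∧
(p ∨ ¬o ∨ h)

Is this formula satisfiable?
Yes

Yes, the formula is satisfiable.

One satisfying assignment is: o=False, s=True, r=True, z=False, u=True, p=True, h=False, a=False

Verification: With this assignment, all 32 clauses evaluate to true.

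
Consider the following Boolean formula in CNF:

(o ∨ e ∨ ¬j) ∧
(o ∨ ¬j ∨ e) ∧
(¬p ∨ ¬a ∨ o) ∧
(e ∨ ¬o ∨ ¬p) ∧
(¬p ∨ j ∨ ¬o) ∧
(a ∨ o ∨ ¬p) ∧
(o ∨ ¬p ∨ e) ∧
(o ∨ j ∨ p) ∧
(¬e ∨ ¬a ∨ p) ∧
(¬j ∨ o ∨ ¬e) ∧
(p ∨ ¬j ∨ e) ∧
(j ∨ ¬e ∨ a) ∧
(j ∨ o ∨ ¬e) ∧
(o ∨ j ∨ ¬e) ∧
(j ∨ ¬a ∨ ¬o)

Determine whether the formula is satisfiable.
Yes

Yes, the formula is satisfiable.

One satisfying assignment is: j=False, p=False, a=False, e=False, o=True

Verification: With this assignment, all 15 clauses evaluate to true.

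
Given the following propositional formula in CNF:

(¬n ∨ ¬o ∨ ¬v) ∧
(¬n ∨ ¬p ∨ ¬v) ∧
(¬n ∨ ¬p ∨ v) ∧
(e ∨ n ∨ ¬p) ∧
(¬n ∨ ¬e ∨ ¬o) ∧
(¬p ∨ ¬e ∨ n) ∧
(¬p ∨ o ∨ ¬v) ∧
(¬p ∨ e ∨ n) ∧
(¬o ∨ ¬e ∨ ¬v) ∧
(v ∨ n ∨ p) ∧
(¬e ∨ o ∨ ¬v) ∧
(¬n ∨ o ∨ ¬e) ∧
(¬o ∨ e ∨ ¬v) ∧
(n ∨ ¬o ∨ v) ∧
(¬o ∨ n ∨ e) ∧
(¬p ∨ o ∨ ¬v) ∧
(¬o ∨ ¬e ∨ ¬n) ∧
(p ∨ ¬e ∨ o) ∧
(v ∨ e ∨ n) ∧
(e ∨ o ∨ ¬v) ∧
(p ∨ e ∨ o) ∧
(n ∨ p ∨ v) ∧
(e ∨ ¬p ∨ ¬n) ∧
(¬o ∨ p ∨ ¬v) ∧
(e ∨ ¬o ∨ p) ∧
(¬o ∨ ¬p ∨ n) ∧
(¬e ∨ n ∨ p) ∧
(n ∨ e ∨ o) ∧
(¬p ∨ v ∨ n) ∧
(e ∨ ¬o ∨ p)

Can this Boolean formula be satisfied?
No

No, the formula is not satisfiable.

No assignment of truth values to the variables can make all 30 clauses true simultaneously.

The formula is UNSAT (unsatisfiable).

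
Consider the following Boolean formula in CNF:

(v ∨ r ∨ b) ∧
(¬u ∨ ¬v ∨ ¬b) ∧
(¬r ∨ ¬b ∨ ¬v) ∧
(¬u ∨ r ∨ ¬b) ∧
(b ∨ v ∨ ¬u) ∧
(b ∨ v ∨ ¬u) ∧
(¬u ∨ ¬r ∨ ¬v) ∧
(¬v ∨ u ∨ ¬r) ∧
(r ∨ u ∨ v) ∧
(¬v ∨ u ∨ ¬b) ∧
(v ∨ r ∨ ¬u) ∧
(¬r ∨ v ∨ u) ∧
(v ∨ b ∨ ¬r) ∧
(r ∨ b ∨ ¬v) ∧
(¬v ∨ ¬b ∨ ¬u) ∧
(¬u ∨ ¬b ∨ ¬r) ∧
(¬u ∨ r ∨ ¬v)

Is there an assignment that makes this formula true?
No

No, the formula is not satisfiable.

No assignment of truth values to the variables can make all 17 clauses true simultaneously.

The formula is UNSAT (unsatisfiable).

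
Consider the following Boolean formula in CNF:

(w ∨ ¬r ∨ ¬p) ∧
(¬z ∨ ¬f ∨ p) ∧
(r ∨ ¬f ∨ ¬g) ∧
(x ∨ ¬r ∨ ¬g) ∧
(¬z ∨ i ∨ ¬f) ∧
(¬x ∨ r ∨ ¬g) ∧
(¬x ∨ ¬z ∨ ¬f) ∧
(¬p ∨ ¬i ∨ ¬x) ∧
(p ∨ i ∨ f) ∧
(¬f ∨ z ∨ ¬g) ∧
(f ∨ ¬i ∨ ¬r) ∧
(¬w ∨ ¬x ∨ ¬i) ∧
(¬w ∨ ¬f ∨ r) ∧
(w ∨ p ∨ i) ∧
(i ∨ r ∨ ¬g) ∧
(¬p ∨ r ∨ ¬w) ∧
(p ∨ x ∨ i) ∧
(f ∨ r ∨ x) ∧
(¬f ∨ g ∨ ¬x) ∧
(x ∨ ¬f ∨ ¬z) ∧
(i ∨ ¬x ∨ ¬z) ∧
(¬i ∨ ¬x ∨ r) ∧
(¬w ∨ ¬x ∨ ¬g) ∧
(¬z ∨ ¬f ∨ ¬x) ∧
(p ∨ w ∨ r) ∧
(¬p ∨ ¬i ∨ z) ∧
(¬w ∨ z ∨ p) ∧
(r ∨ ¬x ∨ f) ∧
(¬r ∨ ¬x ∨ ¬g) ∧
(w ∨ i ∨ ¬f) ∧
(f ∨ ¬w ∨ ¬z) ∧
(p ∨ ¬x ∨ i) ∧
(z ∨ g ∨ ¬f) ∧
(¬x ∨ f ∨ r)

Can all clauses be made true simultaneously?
Yes

Yes, the formula is satisfiable.

One satisfying assignment is: x=False, r=True, p=True, g=False, i=False, f=False, w=True, z=False

Verification: With this assignment, all 34 clauses evaluate to true.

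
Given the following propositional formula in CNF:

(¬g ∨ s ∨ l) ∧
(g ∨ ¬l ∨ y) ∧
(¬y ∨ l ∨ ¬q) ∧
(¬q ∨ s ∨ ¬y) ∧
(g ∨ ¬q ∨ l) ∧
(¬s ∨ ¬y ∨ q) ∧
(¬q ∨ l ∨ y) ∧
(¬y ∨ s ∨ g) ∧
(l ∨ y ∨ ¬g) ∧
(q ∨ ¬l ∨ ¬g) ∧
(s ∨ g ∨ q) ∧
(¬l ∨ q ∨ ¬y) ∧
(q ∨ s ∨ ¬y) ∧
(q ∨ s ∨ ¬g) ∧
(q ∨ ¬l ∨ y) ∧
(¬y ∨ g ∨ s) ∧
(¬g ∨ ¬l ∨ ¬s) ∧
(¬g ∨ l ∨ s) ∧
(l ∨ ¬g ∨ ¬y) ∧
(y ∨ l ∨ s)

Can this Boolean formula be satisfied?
Yes

Yes, the formula is satisfiable.

One satisfying assignment is: l=False, q=False, s=True, y=False, g=False

Verification: With this assignment, all 20 clauses evaluate to true.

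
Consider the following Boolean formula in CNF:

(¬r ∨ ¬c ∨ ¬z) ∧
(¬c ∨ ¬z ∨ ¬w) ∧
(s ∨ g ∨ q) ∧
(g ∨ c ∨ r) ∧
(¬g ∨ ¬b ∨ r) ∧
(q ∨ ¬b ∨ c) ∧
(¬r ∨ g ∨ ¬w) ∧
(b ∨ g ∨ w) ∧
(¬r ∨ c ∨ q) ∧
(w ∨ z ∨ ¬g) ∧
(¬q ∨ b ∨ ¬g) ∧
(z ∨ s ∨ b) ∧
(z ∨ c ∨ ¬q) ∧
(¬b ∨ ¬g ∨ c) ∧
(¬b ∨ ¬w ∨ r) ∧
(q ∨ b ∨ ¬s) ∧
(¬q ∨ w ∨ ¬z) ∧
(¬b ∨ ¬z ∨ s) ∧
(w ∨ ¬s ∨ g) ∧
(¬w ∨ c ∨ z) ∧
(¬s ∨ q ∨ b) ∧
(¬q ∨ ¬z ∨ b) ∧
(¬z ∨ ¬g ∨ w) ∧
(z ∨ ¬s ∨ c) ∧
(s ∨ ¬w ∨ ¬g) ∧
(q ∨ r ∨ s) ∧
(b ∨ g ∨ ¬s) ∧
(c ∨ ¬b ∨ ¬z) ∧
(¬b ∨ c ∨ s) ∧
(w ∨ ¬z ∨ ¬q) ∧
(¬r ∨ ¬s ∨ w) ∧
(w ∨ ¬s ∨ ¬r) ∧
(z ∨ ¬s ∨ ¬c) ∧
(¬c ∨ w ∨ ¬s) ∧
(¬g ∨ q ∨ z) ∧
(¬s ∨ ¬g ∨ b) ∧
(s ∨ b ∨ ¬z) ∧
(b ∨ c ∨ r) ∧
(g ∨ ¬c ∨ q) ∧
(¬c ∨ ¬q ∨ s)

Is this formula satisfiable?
No

No, the formula is not satisfiable.

No assignment of truth values to the variables can make all 40 clauses true simultaneously.

The formula is UNSAT (unsatisfiable).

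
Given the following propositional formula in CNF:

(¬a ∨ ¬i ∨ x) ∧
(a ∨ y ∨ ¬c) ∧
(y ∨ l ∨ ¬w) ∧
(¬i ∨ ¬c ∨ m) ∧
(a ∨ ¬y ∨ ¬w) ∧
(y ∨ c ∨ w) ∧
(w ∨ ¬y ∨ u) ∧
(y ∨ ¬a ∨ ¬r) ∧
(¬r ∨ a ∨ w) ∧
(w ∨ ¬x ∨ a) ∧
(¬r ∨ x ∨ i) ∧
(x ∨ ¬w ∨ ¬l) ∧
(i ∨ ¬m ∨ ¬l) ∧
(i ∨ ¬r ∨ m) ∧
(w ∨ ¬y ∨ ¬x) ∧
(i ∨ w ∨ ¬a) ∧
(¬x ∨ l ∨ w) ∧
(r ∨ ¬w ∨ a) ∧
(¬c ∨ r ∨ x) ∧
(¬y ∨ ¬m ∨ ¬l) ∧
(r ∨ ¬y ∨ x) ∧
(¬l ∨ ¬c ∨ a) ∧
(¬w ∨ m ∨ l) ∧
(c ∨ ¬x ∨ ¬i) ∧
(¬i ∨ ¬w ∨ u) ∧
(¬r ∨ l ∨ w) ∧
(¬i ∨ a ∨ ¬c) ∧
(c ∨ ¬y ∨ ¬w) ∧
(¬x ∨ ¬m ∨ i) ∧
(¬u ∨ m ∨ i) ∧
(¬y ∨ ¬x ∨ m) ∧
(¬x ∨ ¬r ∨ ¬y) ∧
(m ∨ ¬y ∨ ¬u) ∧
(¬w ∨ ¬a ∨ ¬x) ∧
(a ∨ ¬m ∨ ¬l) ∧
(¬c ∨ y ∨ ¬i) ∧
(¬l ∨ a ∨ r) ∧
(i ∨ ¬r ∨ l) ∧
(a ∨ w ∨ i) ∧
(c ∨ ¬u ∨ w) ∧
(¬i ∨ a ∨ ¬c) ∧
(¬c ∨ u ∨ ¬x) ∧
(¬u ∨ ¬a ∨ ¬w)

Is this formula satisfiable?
No

No, the formula is not satisfiable.

No assignment of truth values to the variables can make all 43 clauses true simultaneously.

The formula is UNSAT (unsatisfiable).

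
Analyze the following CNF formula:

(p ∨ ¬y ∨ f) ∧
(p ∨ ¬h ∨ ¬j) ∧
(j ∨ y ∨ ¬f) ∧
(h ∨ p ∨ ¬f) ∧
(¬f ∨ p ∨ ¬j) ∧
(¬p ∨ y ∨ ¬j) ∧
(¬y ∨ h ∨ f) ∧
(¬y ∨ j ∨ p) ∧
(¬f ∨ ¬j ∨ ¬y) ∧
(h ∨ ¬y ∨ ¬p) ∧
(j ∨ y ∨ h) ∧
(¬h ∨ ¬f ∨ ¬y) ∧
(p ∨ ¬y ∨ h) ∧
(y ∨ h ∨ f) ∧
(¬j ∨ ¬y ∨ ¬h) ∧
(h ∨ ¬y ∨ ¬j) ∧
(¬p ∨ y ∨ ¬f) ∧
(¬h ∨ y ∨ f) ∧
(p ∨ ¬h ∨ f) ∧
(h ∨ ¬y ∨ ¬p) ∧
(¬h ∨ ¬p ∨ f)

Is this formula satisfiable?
No

No, the formula is not satisfiable.

No assignment of truth values to the variables can make all 21 clauses true simultaneously.

The formula is UNSAT (unsatisfiable).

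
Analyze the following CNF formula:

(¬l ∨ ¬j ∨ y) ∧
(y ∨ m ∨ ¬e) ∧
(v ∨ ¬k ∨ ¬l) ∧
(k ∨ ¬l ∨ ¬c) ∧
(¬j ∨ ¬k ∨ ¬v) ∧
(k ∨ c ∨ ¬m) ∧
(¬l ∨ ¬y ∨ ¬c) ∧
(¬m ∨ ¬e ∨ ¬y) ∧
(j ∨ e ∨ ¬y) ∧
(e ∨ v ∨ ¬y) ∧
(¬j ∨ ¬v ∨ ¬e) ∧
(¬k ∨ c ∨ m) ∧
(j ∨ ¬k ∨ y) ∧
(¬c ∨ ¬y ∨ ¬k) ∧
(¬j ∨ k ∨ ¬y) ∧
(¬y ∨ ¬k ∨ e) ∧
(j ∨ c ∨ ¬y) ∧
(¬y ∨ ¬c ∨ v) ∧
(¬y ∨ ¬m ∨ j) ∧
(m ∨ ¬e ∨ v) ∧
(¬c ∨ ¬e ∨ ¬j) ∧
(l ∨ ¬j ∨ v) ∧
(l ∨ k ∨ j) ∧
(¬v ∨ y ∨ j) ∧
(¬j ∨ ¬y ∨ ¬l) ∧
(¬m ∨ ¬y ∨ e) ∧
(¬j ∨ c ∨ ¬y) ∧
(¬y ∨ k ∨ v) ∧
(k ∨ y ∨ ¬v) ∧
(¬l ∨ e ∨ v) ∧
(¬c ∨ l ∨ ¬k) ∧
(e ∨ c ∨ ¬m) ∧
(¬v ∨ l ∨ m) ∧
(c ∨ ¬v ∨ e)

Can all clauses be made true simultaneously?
No

No, the formula is not satisfiable.

No assignment of truth values to the variables can make all 34 clauses true simultaneously.

The formula is UNSAT (unsatisfiable).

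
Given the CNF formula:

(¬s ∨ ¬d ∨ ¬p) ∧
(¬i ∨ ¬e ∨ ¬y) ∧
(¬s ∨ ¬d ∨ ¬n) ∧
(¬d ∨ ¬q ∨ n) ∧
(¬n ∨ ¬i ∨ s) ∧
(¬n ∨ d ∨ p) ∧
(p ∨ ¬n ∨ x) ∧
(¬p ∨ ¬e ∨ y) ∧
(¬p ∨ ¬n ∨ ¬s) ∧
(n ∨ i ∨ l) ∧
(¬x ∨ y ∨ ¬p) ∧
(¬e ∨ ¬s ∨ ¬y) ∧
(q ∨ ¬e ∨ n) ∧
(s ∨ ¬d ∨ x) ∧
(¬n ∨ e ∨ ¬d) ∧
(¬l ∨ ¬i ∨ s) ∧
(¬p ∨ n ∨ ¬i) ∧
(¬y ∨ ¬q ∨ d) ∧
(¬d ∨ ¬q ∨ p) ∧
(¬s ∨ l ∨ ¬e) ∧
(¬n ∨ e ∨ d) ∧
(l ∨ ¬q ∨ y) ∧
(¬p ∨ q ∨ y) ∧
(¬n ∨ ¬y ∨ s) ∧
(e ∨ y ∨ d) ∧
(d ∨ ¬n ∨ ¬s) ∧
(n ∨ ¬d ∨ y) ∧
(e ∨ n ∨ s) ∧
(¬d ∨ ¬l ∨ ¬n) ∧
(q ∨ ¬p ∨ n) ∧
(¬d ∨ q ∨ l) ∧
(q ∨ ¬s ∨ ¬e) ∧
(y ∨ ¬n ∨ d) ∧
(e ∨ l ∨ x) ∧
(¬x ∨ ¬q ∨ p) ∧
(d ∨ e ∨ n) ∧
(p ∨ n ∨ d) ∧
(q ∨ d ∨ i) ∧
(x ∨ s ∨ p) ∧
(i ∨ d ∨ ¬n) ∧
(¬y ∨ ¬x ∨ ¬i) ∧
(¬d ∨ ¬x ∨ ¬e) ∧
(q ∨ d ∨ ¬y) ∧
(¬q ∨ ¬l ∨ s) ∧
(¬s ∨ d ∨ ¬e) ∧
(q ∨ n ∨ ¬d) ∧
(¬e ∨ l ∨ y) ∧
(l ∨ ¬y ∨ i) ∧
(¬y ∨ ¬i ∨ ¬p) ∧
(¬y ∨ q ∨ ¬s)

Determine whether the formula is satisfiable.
No

No, the formula is not satisfiable.

No assignment of truth values to the variables can make all 50 clauses true simultaneously.

The formula is UNSAT (unsatisfiable).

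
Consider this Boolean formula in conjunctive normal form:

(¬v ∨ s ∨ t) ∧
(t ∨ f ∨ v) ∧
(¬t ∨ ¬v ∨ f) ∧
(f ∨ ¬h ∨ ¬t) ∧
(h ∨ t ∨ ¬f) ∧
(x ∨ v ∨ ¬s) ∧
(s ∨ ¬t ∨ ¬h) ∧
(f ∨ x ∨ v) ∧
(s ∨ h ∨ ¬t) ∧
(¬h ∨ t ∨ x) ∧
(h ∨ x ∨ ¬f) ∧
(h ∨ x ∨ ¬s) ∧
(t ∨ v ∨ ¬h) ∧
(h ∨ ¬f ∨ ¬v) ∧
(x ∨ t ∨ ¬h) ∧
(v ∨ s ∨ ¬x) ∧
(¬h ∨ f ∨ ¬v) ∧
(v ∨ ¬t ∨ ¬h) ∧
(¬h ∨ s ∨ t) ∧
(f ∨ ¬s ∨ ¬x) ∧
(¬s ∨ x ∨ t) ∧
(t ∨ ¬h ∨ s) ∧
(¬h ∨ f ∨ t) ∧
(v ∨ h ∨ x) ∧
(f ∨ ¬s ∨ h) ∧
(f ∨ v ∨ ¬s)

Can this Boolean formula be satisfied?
Yes

Yes, the formula is satisfiable.

One satisfying assignment is: v=False, s=True, f=True, t=True, h=False, x=True

Verification: With this assignment, all 26 clauses evaluate to true.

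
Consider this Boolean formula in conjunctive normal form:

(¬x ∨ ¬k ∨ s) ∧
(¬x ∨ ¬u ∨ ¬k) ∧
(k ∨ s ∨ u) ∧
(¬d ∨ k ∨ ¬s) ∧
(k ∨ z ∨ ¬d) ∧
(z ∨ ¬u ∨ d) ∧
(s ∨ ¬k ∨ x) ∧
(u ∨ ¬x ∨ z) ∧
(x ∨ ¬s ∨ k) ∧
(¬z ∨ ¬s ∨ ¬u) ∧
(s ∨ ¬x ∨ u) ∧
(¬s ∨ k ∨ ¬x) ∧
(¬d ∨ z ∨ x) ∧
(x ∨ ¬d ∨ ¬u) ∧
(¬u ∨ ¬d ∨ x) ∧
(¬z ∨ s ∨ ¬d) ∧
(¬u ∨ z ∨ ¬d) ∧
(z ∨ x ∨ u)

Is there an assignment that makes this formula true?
Yes

Yes, the formula is satisfiable.

One satisfying assignment is: x=False, z=True, u=False, d=False, s=True, k=True

Verification: With this assignment, all 18 clauses evaluate to true.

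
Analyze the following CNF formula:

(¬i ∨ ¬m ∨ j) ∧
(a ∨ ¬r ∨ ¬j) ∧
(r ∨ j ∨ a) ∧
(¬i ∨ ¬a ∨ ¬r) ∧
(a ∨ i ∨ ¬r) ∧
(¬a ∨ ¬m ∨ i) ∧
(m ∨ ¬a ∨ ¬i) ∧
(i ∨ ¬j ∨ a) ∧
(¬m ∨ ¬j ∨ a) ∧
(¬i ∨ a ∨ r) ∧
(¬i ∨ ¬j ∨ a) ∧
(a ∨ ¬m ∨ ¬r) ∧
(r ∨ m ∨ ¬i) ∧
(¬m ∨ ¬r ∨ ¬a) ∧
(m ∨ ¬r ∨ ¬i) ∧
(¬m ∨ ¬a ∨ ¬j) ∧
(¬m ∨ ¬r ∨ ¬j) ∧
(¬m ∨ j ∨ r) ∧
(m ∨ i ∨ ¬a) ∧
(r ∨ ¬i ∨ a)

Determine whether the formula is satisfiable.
No

No, the formula is not satisfiable.

No assignment of truth values to the variables can make all 20 clauses true simultaneously.

The formula is UNSAT (unsatisfiable).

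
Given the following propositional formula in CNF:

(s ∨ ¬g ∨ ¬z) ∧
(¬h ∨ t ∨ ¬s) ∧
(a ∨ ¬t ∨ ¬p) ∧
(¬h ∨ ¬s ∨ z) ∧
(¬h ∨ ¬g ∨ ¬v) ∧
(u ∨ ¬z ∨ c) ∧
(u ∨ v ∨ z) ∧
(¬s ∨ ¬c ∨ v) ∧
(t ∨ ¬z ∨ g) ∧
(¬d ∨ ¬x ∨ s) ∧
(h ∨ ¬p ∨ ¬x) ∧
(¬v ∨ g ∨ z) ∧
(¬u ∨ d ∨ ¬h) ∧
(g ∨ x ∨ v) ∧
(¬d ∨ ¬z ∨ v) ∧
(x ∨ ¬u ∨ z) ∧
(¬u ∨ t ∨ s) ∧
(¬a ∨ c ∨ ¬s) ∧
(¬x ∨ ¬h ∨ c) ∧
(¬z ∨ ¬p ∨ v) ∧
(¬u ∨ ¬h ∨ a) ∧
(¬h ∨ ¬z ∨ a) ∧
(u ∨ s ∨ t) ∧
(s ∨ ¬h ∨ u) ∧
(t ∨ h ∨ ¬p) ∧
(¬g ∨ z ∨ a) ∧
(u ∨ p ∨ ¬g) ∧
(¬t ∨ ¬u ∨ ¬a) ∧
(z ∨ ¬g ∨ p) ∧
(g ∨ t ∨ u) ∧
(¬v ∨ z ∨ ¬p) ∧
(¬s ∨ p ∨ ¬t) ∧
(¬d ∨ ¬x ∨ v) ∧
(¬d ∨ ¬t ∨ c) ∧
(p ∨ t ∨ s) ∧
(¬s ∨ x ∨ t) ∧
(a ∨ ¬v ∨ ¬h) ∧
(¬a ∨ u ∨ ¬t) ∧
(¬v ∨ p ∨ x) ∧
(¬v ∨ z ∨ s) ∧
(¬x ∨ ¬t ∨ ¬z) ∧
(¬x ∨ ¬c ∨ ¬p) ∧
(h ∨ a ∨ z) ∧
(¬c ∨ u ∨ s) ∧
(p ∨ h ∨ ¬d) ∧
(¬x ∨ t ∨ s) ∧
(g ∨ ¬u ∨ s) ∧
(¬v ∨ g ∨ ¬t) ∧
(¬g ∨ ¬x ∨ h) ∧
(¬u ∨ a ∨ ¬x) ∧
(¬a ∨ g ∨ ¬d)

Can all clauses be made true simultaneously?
No

No, the formula is not satisfiable.

No assignment of truth values to the variables can make all 51 clauses true simultaneously.

The formula is UNSAT (unsatisfiable).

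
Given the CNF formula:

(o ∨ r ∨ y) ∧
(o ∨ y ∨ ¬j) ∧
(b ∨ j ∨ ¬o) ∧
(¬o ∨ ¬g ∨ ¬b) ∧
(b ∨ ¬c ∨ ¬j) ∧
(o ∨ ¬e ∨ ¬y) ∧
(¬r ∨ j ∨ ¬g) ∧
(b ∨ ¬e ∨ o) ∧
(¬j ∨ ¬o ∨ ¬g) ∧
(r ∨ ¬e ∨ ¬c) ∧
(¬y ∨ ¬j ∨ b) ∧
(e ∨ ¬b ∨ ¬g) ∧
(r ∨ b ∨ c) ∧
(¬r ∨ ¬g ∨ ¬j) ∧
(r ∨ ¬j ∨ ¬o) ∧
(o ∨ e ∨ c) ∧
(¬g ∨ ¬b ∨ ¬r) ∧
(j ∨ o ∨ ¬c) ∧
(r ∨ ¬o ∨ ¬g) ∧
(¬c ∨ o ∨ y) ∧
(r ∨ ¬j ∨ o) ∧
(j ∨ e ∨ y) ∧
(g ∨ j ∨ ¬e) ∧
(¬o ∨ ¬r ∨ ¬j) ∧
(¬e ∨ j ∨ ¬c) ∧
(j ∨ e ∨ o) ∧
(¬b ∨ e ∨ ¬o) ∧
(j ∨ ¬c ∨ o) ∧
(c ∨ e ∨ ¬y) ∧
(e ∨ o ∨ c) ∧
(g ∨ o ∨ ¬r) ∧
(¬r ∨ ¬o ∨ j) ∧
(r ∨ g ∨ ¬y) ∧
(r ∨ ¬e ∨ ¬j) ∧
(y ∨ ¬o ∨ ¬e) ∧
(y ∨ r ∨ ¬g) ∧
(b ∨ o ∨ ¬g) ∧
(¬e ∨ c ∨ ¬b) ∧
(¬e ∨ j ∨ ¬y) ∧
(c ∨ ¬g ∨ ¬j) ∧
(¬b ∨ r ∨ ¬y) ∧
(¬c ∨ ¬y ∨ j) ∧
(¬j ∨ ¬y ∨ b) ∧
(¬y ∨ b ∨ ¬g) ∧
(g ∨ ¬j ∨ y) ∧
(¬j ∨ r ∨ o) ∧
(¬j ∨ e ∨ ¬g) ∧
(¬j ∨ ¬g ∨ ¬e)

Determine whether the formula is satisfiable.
No

No, the formula is not satisfiable.

No assignment of truth values to the variables can make all 48 clauses true simultaneously.

The formula is UNSAT (unsatisfiable).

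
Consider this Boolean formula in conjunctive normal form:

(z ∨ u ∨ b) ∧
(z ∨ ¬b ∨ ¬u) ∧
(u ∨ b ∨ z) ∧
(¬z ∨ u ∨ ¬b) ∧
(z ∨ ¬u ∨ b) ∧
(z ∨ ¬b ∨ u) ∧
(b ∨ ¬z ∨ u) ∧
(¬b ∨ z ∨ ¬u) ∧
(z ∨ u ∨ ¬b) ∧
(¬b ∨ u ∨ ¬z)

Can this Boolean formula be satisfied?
Yes

Yes, the formula is satisfiable.

One satisfying assignment is: z=True, u=True, b=True

Verification: With this assignment, all 10 clauses evaluate to true.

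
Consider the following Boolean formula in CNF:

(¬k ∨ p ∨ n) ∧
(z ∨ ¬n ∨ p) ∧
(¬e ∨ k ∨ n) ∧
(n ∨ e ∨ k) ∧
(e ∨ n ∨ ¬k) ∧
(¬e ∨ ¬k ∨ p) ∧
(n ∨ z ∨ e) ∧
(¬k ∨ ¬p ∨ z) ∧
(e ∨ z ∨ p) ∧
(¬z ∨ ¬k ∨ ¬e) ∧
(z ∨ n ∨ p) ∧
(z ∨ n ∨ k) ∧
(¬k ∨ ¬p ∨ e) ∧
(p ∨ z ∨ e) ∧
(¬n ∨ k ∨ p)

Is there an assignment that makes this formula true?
Yes

Yes, the formula is satisfiable.

One satisfying assignment is: e=False, p=False, z=True, k=True, n=True

Verification: With this assignment, all 15 clauses evaluate to true.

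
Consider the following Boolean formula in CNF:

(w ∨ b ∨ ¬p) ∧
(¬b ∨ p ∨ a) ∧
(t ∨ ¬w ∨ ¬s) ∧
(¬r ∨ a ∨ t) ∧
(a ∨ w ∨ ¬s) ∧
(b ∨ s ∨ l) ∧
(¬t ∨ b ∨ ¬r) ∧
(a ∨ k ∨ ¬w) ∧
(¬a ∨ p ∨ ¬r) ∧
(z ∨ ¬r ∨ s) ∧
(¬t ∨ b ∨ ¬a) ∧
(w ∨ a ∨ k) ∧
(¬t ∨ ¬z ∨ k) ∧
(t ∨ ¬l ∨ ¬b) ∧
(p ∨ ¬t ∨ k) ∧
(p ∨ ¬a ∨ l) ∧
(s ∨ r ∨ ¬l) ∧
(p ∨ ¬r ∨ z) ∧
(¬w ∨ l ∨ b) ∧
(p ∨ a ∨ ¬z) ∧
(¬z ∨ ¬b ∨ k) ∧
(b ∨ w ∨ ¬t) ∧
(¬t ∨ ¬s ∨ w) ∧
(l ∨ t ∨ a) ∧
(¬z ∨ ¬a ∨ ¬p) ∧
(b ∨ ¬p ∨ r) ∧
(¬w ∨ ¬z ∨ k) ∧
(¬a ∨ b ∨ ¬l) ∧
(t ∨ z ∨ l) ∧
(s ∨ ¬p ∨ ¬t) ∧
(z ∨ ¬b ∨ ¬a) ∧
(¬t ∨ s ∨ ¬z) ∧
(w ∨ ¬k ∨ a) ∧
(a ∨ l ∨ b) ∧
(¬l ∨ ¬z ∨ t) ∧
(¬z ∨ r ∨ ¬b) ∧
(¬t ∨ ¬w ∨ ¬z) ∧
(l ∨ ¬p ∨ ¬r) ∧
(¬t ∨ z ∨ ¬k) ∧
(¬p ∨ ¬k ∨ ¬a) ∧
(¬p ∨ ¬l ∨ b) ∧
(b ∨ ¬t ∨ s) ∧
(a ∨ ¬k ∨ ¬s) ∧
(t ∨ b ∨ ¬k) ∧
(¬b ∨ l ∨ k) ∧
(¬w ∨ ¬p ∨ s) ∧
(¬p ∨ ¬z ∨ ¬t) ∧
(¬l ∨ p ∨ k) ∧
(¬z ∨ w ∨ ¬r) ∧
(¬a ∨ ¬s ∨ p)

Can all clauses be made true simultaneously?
No

No, the formula is not satisfiable.

No assignment of truth values to the variables can make all 50 clauses true simultaneously.

The formula is UNSAT (unsatisfiable).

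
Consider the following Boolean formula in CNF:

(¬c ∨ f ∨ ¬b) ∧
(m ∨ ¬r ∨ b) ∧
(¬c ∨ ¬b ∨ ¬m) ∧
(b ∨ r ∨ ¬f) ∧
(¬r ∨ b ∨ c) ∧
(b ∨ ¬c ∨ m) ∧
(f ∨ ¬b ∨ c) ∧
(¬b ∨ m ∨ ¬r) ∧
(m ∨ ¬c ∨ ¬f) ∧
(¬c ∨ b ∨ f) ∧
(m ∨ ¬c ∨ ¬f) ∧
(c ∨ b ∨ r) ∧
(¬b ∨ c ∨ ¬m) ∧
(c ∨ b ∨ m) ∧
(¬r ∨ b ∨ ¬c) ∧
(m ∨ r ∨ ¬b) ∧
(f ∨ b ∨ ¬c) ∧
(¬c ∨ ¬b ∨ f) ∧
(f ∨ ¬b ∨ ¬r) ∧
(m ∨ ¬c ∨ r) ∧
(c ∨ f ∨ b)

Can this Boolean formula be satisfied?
No

No, the formula is not satisfiable.

No assignment of truth values to the variables can make all 21 clauses true simultaneously.

The formula is UNSAT (unsatisfiable).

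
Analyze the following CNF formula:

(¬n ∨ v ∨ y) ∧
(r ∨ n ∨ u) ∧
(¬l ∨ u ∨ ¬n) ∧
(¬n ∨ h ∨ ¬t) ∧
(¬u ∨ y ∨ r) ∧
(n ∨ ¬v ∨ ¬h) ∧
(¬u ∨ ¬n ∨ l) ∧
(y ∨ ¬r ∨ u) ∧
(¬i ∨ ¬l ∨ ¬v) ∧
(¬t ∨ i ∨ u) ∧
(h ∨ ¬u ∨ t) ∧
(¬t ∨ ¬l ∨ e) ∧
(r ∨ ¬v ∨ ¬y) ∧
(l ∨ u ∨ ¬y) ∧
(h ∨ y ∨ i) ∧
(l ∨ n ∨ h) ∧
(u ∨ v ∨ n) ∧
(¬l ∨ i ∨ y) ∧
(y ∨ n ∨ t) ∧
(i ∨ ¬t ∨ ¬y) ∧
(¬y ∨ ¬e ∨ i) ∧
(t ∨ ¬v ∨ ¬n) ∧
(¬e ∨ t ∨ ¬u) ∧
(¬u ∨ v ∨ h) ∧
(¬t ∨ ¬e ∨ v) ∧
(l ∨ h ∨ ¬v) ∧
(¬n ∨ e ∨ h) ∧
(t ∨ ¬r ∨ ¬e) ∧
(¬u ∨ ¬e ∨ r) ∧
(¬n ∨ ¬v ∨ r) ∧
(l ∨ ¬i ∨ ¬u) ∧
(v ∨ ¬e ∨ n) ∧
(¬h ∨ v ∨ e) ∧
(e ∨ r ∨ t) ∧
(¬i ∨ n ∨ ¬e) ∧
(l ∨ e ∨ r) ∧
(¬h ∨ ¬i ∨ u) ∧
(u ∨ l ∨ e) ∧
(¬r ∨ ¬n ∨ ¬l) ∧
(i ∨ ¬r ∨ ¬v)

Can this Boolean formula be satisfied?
No

No, the formula is not satisfiable.

No assignment of truth values to the variables can make all 40 clauses true simultaneously.

The formula is UNSAT (unsatisfiable).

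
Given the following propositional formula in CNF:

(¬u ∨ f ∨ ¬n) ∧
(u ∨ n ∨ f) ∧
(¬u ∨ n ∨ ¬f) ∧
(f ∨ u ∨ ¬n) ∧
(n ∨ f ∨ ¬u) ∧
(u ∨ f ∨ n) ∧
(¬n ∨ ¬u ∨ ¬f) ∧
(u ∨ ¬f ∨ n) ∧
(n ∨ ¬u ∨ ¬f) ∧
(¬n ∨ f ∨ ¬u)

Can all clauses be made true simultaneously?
Yes

Yes, the formula is satisfiable.

One satisfying assignment is: n=True, f=True, u=False

Verification: With this assignment, all 10 clauses evaluate to true.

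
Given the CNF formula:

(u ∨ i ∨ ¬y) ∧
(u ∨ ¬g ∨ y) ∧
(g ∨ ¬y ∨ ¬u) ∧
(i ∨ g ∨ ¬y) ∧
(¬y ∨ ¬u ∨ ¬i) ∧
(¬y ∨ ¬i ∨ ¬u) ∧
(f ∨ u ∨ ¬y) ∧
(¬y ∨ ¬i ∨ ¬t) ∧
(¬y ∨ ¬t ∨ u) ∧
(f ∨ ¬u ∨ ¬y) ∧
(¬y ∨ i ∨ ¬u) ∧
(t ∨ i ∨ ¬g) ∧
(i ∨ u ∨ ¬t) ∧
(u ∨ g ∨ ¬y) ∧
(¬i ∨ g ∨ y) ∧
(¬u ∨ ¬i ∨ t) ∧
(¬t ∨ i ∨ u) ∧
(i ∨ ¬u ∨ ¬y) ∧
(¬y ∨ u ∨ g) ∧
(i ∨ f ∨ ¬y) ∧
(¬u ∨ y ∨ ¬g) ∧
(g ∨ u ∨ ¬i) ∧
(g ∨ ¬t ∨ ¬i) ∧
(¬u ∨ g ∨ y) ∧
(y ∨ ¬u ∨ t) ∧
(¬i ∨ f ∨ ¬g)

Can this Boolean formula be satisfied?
Yes

Yes, the formula is satisfiable.

One satisfying assignment is: f=False, i=False, u=False, t=False, g=False, y=False

Verification: With this assignment, all 26 clauses evaluate to true.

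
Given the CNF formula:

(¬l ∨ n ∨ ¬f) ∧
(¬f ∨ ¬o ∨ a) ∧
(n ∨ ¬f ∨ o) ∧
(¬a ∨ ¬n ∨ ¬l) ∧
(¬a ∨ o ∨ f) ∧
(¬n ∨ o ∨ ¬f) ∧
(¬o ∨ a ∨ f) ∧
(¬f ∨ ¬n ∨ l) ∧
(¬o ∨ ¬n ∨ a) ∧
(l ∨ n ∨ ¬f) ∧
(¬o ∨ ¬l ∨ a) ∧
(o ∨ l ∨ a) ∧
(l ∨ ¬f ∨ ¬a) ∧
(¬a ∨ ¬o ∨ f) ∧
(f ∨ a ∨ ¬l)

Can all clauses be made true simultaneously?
No

No, the formula is not satisfiable.

No assignment of truth values to the variables can make all 15 clauses true simultaneously.

The formula is UNSAT (unsatisfiable).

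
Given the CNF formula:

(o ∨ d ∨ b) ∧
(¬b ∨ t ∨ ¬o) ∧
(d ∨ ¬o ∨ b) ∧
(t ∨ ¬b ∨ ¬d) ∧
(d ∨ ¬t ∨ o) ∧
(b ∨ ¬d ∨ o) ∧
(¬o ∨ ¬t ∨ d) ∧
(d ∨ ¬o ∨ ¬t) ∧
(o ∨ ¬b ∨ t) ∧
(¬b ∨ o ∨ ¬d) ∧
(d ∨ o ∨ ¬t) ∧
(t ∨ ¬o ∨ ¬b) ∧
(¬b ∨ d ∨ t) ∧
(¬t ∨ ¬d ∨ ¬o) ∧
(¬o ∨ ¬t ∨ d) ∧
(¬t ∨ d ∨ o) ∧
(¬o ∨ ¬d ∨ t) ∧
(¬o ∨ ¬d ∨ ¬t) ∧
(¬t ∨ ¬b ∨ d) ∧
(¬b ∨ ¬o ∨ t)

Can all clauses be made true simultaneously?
No

No, the formula is not satisfiable.

No assignment of truth values to the variables can make all 20 clauses true simultaneously.

The formula is UNSAT (unsatisfiable).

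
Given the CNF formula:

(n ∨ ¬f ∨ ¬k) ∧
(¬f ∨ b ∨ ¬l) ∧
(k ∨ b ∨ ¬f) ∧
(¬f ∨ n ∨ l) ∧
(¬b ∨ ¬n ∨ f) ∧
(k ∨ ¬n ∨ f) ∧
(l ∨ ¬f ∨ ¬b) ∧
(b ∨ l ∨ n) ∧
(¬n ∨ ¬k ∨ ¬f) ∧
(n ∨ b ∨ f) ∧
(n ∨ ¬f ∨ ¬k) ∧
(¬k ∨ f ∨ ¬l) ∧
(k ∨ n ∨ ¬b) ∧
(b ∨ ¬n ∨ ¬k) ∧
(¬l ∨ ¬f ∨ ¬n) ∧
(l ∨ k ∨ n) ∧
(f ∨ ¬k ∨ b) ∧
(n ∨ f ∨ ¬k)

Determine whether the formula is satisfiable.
No

No, the formula is not satisfiable.

No assignment of truth values to the variables can make all 18 clauses true simultaneously.

The formula is UNSAT (unsatisfiable).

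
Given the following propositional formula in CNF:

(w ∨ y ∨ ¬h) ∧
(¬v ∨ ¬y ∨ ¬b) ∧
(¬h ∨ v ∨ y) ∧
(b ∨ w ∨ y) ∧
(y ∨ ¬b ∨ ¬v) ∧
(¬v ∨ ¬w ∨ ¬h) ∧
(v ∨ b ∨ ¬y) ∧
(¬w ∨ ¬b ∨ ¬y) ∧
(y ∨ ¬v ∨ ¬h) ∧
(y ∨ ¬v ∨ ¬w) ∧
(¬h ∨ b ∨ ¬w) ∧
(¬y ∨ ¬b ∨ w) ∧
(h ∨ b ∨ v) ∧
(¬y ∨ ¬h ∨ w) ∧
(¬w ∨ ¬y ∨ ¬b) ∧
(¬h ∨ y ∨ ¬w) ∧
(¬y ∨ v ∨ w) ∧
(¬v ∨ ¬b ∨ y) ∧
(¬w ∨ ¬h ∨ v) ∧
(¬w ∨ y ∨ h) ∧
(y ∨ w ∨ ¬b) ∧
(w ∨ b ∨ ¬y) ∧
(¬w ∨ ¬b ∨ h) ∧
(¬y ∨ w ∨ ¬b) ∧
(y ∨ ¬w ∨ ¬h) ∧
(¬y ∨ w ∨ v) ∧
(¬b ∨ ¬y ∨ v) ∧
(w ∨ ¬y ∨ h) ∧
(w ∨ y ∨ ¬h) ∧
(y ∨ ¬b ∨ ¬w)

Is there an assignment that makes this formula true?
Yes

Yes, the formula is satisfiable.

One satisfying assignment is: b=False, h=False, v=True, y=True, w=True

Verification: With this assignment, all 30 clauses evaluate to true.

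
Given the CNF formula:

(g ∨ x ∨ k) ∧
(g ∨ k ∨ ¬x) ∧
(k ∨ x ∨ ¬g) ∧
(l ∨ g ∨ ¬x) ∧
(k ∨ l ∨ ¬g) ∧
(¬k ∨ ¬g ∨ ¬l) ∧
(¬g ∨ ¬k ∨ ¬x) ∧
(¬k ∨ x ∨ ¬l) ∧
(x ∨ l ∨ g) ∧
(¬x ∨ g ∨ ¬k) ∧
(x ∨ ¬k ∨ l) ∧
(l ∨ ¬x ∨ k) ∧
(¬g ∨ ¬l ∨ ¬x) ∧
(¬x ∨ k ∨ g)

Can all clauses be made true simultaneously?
No

No, the formula is not satisfiable.

No assignment of truth values to the variables can make all 14 clauses true simultaneously.

The formula is UNSAT (unsatisfiable).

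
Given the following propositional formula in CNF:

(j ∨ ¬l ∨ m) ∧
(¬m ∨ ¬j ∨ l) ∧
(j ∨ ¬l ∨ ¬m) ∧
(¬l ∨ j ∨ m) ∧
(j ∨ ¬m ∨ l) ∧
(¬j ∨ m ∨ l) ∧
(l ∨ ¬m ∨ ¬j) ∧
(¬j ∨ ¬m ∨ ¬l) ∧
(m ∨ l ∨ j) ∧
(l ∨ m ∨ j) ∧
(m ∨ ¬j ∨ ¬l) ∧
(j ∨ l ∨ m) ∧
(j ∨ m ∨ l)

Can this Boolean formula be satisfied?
No

No, the formula is not satisfiable.

No assignment of truth values to the variables can make all 13 clauses true simultaneously.

The formula is UNSAT (unsatisfiable).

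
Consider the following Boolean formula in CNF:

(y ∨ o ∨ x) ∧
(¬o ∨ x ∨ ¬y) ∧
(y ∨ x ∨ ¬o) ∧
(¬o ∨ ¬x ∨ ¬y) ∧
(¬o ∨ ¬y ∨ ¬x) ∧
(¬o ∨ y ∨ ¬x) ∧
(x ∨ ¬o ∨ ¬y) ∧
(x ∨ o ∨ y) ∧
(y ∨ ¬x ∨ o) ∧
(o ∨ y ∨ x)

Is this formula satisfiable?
Yes

Yes, the formula is satisfiable.

One satisfying assignment is: x=False, o=False, y=True

Verification: With this assignment, all 10 clauses evaluate to true.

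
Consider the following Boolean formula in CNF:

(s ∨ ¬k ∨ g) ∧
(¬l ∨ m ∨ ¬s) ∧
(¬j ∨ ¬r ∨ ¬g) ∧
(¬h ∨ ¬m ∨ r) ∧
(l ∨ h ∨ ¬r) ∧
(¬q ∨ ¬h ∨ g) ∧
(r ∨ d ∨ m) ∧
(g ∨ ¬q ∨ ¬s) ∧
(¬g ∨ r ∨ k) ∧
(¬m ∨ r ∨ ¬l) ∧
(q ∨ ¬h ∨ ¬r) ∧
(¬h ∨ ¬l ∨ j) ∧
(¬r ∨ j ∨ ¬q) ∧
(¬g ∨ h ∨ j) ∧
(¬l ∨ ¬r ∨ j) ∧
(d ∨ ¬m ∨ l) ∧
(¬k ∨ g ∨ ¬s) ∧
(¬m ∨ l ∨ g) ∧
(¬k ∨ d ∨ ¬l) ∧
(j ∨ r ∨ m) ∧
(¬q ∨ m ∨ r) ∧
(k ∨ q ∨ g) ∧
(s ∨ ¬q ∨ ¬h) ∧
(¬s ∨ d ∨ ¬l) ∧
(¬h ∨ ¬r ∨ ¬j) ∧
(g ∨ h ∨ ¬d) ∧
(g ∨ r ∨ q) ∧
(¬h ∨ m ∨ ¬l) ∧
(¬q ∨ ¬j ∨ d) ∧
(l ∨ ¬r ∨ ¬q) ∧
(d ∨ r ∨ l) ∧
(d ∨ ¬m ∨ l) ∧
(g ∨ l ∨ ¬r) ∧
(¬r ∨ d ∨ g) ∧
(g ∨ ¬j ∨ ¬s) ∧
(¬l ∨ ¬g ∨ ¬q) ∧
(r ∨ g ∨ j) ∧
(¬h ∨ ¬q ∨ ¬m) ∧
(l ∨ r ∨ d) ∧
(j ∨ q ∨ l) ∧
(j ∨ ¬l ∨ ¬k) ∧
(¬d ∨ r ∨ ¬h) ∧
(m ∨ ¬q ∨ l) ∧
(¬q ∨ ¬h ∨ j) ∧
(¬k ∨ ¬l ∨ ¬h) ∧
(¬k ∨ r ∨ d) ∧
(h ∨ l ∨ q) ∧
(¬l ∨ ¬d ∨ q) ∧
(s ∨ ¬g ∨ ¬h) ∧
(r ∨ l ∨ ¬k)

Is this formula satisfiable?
No

No, the formula is not satisfiable.

No assignment of truth values to the variables can make all 50 clauses true simultaneously.

The formula is UNSAT (unsatisfiable).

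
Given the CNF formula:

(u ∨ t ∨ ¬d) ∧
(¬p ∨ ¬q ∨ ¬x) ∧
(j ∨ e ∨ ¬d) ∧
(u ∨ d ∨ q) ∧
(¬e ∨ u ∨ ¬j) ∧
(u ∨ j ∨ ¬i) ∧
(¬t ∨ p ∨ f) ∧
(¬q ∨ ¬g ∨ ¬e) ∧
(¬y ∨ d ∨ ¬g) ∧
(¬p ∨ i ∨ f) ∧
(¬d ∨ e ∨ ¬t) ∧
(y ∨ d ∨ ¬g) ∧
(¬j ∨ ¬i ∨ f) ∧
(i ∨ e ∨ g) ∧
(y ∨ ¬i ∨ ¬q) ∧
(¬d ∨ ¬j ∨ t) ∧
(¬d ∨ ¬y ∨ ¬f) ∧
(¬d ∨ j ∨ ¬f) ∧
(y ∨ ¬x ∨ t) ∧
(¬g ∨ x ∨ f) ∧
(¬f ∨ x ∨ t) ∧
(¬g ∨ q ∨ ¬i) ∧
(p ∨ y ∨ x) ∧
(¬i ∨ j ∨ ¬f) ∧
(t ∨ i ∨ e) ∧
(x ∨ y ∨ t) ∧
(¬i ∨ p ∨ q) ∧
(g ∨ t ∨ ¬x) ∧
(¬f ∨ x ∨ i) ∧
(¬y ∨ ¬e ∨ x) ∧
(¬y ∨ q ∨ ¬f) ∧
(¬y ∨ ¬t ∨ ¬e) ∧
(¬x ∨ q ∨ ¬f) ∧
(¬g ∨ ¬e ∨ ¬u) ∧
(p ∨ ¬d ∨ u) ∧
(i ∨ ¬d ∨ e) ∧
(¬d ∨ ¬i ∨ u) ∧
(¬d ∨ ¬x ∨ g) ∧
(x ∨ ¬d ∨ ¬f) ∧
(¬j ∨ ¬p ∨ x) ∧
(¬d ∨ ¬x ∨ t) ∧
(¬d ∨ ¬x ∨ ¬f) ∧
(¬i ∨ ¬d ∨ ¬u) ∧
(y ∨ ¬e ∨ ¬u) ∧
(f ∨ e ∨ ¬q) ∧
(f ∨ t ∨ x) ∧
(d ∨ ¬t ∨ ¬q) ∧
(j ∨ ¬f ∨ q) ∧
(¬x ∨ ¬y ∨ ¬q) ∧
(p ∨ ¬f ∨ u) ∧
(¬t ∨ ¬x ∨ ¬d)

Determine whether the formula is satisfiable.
Yes

Yes, the formula is satisfiable.

One satisfying assignment is: e=False, j=False, t=True, x=False, i=True, y=False, g=False, q=False, d=False, u=True, p=True, f=False

Verification: With this assignment, all 51 clauses evaluate to true.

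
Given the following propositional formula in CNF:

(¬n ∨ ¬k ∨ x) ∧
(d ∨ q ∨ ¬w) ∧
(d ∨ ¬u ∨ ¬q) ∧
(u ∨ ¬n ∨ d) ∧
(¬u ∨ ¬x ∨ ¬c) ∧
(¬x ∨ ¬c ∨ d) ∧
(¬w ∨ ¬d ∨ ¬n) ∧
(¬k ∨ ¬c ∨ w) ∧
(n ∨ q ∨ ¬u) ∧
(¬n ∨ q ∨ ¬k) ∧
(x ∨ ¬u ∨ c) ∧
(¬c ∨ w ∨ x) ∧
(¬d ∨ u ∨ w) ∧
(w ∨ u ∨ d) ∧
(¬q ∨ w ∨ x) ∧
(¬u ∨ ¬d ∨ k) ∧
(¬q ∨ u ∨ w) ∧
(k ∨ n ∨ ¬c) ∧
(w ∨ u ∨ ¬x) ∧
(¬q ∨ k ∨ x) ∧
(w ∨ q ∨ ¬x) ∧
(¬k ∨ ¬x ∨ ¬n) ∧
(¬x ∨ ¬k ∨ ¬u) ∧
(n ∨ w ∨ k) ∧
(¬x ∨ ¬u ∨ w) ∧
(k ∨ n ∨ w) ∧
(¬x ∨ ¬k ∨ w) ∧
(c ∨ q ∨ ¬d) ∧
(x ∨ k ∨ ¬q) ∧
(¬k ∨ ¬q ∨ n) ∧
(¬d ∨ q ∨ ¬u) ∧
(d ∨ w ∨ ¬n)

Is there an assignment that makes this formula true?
Yes

Yes, the formula is satisfiable.

One satisfying assignment is: w=True, u=False, c=True, d=True, q=False, x=False, k=True, n=False

Verification: With this assignment, all 32 clauses evaluate to true.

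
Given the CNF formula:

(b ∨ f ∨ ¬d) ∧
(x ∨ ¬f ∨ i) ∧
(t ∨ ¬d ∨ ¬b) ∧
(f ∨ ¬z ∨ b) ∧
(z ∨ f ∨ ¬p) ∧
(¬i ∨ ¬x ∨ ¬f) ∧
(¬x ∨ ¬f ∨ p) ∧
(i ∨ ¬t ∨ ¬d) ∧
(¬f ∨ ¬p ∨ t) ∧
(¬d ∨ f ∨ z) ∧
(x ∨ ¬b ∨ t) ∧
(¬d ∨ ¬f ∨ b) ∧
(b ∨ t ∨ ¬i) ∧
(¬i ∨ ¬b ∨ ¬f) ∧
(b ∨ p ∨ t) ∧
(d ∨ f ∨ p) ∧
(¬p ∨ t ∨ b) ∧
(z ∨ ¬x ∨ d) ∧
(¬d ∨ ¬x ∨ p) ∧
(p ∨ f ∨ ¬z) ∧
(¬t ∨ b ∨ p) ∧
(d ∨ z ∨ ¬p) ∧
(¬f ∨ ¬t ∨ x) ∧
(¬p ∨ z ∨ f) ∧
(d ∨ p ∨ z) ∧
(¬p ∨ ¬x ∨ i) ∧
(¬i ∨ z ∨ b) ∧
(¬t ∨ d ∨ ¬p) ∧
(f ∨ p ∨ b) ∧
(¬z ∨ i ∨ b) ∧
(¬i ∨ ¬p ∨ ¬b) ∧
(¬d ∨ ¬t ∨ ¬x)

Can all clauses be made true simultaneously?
No

No, the formula is not satisfiable.

No assignment of truth values to the variables can make all 32 clauses true simultaneously.

The formula is UNSAT (unsatisfiable).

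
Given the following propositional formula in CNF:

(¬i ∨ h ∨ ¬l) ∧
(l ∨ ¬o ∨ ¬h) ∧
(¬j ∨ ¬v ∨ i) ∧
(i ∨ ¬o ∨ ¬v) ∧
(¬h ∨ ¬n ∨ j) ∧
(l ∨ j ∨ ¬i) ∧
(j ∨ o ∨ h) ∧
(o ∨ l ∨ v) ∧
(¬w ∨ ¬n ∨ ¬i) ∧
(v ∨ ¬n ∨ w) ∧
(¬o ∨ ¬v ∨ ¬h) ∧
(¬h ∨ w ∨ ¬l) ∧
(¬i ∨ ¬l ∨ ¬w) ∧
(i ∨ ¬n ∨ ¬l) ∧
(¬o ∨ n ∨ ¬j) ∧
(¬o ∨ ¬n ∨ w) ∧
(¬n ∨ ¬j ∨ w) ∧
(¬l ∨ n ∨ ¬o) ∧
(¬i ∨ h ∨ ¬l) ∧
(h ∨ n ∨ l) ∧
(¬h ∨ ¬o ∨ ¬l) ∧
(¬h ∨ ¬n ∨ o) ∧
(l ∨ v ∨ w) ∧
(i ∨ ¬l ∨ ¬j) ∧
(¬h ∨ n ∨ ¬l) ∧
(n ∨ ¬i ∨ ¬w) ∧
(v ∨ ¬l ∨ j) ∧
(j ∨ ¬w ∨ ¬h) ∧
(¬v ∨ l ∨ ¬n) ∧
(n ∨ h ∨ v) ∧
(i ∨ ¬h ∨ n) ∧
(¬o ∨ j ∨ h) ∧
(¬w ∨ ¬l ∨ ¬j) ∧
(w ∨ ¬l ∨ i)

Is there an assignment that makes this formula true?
Yes

Yes, the formula is satisfiable.

One satisfying assignment is: j=True, l=False, o=True, n=True, w=True, i=False, v=False, h=False

Verification: With this assignment, all 34 clauses evaluate to true.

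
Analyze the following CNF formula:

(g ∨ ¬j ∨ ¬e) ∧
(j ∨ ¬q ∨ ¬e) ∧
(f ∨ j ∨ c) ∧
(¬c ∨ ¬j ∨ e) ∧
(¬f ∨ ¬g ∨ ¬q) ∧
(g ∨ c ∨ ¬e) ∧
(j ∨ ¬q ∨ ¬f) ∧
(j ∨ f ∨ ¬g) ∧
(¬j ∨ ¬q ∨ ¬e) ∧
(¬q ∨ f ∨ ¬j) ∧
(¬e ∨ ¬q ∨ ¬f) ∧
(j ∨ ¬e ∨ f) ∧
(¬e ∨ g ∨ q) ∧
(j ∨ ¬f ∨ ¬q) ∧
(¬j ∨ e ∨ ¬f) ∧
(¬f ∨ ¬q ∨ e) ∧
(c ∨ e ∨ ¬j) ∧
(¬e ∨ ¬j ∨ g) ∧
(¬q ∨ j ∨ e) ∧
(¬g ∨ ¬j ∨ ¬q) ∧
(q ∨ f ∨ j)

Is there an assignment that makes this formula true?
Yes

Yes, the formula is satisfiable.

One satisfying assignment is: f=False, g=True, q=False, c=False, j=True, e=True

Verification: With this assignment, all 21 clauses evaluate to true.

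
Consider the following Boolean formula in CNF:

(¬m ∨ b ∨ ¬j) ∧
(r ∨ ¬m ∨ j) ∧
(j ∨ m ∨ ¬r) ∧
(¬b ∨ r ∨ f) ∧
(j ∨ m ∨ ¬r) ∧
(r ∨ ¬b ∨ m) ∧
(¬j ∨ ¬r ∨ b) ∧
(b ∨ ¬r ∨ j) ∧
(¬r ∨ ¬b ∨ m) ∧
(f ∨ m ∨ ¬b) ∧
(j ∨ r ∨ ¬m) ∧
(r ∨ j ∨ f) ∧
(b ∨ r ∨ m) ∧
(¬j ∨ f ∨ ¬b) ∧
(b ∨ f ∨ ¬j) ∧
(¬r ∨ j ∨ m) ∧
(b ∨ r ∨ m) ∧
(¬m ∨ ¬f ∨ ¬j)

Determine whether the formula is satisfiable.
Yes

Yes, the formula is satisfiable.

One satisfying assignment is: f=True, b=True, m=True, j=False, r=True

Verification: With this assignment, all 18 clauses evaluate to true.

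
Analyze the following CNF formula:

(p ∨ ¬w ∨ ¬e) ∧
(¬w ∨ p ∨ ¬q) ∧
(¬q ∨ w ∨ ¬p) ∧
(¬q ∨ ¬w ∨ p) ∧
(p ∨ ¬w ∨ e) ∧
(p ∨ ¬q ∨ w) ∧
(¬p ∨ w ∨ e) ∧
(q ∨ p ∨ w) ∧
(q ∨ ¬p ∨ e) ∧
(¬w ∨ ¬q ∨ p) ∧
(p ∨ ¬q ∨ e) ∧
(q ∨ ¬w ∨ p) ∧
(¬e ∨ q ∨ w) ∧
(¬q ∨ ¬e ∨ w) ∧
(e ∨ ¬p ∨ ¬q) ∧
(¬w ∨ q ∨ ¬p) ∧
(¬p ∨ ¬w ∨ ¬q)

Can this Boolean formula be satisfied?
No

No, the formula is not satisfiable.

No assignment of truth values to the variables can make all 17 clauses true simultaneously.

The formula is UNSAT (unsatisfiable).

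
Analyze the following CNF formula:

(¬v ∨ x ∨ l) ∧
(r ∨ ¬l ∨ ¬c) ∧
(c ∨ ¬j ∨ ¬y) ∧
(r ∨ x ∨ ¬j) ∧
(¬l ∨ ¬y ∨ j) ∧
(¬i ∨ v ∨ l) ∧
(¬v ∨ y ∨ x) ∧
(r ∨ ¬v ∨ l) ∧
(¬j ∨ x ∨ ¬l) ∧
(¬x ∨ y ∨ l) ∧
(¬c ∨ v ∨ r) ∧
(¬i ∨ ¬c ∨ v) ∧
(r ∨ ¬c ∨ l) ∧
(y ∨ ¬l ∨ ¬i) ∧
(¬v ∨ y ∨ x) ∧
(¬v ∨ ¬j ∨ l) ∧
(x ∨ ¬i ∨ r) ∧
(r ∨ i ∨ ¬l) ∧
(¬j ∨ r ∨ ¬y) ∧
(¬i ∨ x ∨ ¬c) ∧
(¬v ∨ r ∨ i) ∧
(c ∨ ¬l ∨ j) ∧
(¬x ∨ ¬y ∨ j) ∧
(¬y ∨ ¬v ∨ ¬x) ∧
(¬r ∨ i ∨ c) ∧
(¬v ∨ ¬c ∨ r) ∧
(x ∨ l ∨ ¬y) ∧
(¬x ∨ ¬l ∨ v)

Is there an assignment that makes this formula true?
Yes

Yes, the formula is satisfiable.

One satisfying assignment is: i=False, c=False, j=False, l=False, r=False, x=False, v=False, y=False

Verification: With this assignment, all 28 clauses evaluate to true.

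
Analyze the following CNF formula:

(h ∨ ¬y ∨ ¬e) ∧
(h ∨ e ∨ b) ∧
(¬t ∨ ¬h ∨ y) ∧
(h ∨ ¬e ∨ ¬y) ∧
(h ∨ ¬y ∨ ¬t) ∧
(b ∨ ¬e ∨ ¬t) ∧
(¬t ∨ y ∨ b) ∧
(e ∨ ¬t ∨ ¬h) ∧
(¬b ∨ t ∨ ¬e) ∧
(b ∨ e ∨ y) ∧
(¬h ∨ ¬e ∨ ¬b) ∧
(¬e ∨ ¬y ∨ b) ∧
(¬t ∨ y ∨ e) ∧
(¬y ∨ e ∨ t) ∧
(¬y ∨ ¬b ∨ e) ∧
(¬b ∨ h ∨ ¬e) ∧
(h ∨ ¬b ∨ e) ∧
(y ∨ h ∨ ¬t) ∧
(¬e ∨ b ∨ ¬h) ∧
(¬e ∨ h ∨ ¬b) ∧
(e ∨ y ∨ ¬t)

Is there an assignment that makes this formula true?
Yes

Yes, the formula is satisfiable.

One satisfying assignment is: y=False, b=False, t=False, e=True, h=False

Verification: With this assignment, all 21 clauses evaluate to true.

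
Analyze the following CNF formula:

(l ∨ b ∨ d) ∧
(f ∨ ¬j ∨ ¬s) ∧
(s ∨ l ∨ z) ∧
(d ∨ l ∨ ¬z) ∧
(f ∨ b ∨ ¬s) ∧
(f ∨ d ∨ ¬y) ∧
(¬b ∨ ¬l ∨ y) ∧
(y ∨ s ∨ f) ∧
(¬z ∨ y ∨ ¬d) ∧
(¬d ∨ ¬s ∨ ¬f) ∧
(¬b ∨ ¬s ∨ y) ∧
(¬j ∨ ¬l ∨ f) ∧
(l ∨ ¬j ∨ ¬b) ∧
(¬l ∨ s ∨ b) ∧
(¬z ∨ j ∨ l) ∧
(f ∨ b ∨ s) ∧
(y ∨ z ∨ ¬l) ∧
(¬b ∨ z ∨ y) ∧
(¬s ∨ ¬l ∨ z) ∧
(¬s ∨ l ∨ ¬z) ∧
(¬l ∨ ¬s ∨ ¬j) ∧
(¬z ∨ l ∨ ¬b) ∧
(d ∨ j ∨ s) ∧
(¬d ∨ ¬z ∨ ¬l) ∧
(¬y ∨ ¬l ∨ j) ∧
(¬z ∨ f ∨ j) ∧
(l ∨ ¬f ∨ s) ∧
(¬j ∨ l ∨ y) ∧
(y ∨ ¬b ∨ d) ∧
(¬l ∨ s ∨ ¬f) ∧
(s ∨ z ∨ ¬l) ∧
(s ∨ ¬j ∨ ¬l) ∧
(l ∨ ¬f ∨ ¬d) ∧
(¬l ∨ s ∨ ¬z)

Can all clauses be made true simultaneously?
Yes

Yes, the formula is satisfiable.

One satisfying assignment is: z=False, b=True, y=True, j=False, d=True, f=False, l=False, s=True

Verification: With this assignment, all 34 clauses evaluate to true.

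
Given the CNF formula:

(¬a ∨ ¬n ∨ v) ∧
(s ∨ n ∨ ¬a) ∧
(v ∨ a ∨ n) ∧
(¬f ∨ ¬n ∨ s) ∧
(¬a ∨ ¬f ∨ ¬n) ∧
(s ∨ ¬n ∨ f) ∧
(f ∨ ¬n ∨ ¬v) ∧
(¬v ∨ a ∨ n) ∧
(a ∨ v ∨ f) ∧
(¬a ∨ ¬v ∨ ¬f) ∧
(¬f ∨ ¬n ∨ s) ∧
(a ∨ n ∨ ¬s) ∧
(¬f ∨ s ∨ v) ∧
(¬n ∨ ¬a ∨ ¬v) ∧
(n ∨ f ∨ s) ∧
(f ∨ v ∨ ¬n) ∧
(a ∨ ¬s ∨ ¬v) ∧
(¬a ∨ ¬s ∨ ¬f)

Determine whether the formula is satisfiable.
Yes

Yes, the formula is satisfiable.

One satisfying assignment is: f=True, n=True, s=True, v=False, a=False

Verification: With this assignment, all 18 clauses evaluate to true.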